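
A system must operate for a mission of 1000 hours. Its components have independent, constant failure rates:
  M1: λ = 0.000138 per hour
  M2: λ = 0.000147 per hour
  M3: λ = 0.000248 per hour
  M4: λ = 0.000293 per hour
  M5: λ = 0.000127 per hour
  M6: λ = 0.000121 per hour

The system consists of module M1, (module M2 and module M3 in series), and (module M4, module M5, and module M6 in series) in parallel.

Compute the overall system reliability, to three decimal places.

R(M1) = exp(−0.000138 × 1000) = 0.87110
R(M2) = exp(−0.000147 × 1000) = 0.86329
R(M3) = exp(−0.000248 × 1000) = 0.78036
R(M4) = exp(−0.000293 × 1000) = 0.74602
R(M5) = exp(−0.000127 × 1000) = 0.88073
R(M6) = exp(−0.000121 × 1000) = 0.88603
Series (M2 and M3): 0.86329 × 0.78036 = 0.67368
Series (M4, M5, and M6): 0.74602 × 0.88073 × 0.88603 = 0.58216
Parallel (M1, [0.67368], and [0.58216]): 1 − (1 − 0.87110)(1 − 0.67368)(1 − 0.58216) = 0.982

0.982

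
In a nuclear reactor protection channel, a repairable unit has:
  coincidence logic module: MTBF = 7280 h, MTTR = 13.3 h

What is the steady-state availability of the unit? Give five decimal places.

0.99818

A(coincidence logic module) = MTBF/(MTBF+MTTR) = 7280/(7280+13.3) = 0.99818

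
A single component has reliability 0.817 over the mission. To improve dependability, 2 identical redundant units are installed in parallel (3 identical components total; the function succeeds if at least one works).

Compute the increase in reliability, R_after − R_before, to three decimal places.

0.177

R_before = 0.817
R_after = 1 − (1 − 0.817)^3 = 0.994
ΔR = 0.994 − 0.817 = 0.177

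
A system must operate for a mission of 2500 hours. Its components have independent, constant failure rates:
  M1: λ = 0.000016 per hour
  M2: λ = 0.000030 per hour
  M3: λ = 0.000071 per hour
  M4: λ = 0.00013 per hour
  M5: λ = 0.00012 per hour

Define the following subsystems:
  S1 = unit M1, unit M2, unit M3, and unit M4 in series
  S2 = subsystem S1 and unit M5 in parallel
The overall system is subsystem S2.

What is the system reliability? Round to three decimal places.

0.881

R(M1) = exp(−0.000016 × 2500) = 0.96079
R(M2) = exp(−0.000030 × 2500) = 0.92774
R(M3) = exp(−0.000071 × 2500) = 0.83736
R(M4) = exp(−0.00013 × 2500) = 0.72253
R(M5) = exp(−0.00012 × 2500) = 0.74082
Series (M1, M2, M3, and M4): 0.96079 × 0.92774 × 0.83736 × 0.72253 = 0.53929
Parallel ([0.53929] and M5): 1 − (1 − 0.53929)(1 − 0.74082) = 0.881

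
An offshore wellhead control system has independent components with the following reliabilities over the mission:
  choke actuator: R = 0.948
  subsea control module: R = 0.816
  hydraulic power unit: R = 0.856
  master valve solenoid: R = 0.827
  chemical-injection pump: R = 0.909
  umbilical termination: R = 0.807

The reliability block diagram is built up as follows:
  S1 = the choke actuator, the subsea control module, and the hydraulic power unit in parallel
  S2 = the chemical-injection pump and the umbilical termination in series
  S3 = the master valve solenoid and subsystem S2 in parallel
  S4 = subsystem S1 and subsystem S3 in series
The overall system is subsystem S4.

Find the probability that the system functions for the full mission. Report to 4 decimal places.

0.9526

Parallel (choke actuator, subsea control module, and hydraulic power unit): 1 − (1 − 0.948000)(1 − 0.816000)(1 − 0.856000) = 0.998622
Series (chemical-injection pump and umbilical termination): 0.909000 × 0.807000 = 0.733563
Parallel (master valve solenoid and [0.733563]): 1 − (1 − 0.827000)(1 − 0.733563) = 0.953906
Series ([0.998622] and [0.953906]): 0.998622 × 0.953906 = 0.9526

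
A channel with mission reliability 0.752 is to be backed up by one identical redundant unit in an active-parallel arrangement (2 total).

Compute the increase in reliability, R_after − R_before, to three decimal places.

0.186

R_before = 0.752
R_after = 1 − (1 − 0.752)^2 = 0.938
ΔR = 0.938 − 0.752 = 0.186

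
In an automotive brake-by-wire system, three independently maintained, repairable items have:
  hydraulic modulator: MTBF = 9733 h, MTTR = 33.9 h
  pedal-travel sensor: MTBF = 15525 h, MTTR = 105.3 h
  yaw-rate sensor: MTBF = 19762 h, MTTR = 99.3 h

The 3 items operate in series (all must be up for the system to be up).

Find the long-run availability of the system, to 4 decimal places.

A(hydraulic modulator) = MTBF/(MTBF+MTTR) = 9733/(9733+33.9) = 0.996529
A(pedal-travel sensor) = MTBF/(MTBF+MTTR) = 15525/(15525+105.3) = 0.993263
A(yaw-rate sensor) = MTBF/(MTBF+MTTR) = 19762/(19762+99.3) = 0.995000
Series availability: 0.996529 × 0.993263 × 0.995000 = 0.9849

0.9849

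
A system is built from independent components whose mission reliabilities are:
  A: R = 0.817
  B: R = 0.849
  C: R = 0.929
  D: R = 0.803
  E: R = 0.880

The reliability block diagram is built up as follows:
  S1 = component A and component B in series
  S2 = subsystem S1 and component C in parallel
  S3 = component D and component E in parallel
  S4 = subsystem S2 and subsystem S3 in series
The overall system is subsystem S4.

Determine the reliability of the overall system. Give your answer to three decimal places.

Series (A and B): 0.81700 × 0.84900 = 0.69363
Parallel ([0.69363] and C): 1 − (1 − 0.69363)(1 − 0.92900) = 0.97825
Parallel (D and E): 1 − (1 − 0.80300)(1 − 0.88000) = 0.97636
Series ([0.97825] and [0.97636]): 0.97825 × 0.97636 = 0.955

0.955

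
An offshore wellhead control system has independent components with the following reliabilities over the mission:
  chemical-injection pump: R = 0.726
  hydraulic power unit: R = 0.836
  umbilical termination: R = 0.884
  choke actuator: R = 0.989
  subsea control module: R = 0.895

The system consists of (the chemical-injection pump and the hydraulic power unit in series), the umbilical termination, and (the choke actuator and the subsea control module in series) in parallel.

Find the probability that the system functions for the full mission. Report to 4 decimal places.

Series (chemical-injection pump and hydraulic power unit): 0.726000 × 0.836000 = 0.606936
Series (choke actuator and subsea control module): 0.989000 × 0.895000 = 0.885155
Parallel ([0.606936], umbilical termination, and [0.885155]): 1 − (1 − 0.606936)(1 − 0.884000)(1 − 0.885155) = 0.9948

0.9948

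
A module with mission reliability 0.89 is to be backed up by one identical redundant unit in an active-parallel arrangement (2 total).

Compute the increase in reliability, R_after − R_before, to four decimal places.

0.0979

R_before = 0.89
R_after = 1 − (1 − 0.89)^2 = 0.9879
ΔR = 0.9879 − 0.89 = 0.0979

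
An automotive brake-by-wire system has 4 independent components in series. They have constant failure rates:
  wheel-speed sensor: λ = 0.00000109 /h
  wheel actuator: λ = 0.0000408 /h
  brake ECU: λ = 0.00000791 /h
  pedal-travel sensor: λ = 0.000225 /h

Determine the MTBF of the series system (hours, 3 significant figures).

Series of exponential components: λ_sys = Σ λ_i
λ_sys = 0.00000109 + 0.0000408 + 0.00000791 + 0.000225 = 2.7480e-04 /h
MTBF = 1 / λ_sys = 3640 h

3640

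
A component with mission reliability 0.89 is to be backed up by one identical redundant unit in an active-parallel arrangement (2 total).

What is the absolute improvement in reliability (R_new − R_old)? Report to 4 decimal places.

0.0979

R_before = 0.89
R_after = 1 − (1 − 0.89)^2 = 0.9879
ΔR = 0.9879 − 0.89 = 0.0979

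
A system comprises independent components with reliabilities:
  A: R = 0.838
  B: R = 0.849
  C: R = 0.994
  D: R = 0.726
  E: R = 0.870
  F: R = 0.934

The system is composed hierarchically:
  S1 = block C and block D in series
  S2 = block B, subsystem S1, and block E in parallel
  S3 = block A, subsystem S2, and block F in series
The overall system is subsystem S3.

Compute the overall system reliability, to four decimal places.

0.7784

Series (C and D): 0.994000 × 0.726000 = 0.721644
Parallel (B, [0.721644], and E): 1 − (1 − 0.849000)(1 − 0.721644)(1 − 0.870000) = 0.994536
Series (A, [0.994536], and F): 0.838000 × 0.994536 × 0.934000 = 0.7784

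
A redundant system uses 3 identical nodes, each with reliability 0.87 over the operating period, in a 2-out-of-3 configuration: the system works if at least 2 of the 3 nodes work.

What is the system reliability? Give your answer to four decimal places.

R = Σ_{i=2}^{3} C(3,i) p^i (1−p)^{3−i} with p = 0.87
C(3,2)·0.87^2·0.13^1 = 0.295191
C(3,3)·0.87^3·0.13^0 = 0.658503
Sum = 0.9537

0.9537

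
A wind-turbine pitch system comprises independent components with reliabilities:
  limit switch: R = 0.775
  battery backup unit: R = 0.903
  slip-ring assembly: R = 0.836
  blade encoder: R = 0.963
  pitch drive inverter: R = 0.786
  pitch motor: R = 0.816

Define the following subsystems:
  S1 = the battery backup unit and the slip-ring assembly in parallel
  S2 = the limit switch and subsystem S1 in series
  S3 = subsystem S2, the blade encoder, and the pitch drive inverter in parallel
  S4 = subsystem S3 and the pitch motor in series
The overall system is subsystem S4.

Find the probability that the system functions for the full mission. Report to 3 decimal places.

0.814

Parallel (battery backup unit and slip-ring assembly): 1 − (1 − 0.90300)(1 − 0.83600) = 0.98409
Series (limit switch and [0.98409]): 0.77500 × 0.98409 = 0.76267
Parallel ([0.76267], blade encoder, and pitch drive inverter): 1 − (1 − 0.76267)(1 − 0.96300)(1 − 0.78600) = 0.99812
Series ([0.99812] and pitch motor): 0.99812 × 0.81600 = 0.814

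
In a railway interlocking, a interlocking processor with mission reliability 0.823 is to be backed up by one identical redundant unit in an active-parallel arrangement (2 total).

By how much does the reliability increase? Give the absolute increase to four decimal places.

0.1457

R_before = 0.823
R_after = 1 − (1 − 0.823)^2 = 0.9687
ΔR = 0.9687 − 0.823 = 0.1457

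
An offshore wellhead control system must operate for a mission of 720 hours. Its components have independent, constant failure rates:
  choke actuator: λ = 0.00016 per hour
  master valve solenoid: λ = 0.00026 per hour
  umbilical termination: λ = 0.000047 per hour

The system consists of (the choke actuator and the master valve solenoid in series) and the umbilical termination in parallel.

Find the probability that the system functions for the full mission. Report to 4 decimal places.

R(choke actuator) = exp(−0.00016 × 720) = 0.891188
R(master valve solenoid) = exp(−0.00026 × 720) = 0.829278
R(umbilical termination) = exp(−0.000047 × 720) = 0.966726
Series (choke actuator and master valve solenoid): 0.891188 × 0.829278 = 0.739043
Parallel ([0.739043] and umbilical termination): 1 − (1 − 0.739043)(1 − 0.966726) = 0.9913

0.9913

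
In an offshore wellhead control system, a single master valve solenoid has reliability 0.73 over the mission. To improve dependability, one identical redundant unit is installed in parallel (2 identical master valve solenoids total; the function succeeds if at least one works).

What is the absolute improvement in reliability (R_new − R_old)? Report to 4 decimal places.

R_before = 0.73
R_after = 1 − (1 − 0.73)^2 = 0.9271
ΔR = 0.9271 − 0.73 = 0.1971

0.1971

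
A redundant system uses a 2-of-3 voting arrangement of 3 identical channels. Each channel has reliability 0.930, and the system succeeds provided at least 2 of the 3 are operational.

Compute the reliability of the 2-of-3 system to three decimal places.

0.986

R = Σ_{i=2}^{3} C(3,i) p^i (1−p)^{3−i} with p = 0.930
C(3,2)·0.930^2·0.070^1 = 0.18163
C(3,3)·0.930^3·0.070^0 = 0.80436
Sum = 0.986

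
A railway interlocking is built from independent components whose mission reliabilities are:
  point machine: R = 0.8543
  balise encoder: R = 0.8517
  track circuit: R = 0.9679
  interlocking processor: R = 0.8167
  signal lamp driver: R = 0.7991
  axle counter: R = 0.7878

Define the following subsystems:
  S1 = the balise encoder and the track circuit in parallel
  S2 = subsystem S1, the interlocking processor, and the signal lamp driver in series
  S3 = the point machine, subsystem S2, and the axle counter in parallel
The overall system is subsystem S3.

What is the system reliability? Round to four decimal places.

Parallel (balise encoder and track circuit): 1 − (1 − 0.851700)(1 − 0.967900) = 0.995240
Series ([0.995240], interlocking processor, and signal lamp driver): 0.995240 × 0.816700 × 0.799100 = 0.649518
Parallel (point machine, [0.649518], and axle counter): 1 − (1 − 0.854300)(1 − 0.649518)(1 − 0.787800) = 0.9892

0.9892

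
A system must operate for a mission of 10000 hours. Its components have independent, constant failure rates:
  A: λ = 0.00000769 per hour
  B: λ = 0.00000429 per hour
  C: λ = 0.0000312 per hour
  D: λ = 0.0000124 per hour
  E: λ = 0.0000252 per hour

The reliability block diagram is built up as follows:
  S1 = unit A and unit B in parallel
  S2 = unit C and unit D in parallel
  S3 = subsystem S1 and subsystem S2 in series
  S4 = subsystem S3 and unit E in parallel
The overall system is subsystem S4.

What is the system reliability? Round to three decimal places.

0.992

R(A) = exp(−0.00000769 × 10000) = 0.92598
R(B) = exp(−0.00000429 × 10000) = 0.95801
R(C) = exp(−0.0000312 × 10000) = 0.73198
R(D) = exp(−0.0000124 × 10000) = 0.88338
R(E) = exp(−0.0000252 × 10000) = 0.77724
Parallel (A and B): 1 − (1 − 0.92598)(1 − 0.95801) = 0.99689
Parallel (C and D): 1 − (1 − 0.73198)(1 − 0.88338) = 0.96874
Series ([0.99689] and [0.96874]): 0.99689 × 0.96874 = 0.96573
Parallel ([0.96573] and E): 1 − (1 − 0.96573)(1 − 0.77724) = 0.992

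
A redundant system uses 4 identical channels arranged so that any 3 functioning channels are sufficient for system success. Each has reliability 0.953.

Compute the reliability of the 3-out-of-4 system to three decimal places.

0.988

R = Σ_{i=3}^{4} C(4,i) p^i (1−p)^{4−i} with p = 0.953
C(4,3)·0.953^3·0.047^1 = 0.16272
C(4,4)·0.953^4·0.047^0 = 0.82484
Sum = 0.988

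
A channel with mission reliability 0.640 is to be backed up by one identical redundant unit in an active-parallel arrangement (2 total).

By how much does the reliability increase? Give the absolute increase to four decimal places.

R_before = 0.640
R_after = 1 − (1 − 0.640)^2 = 0.8704
ΔR = 0.8704 − 0.640 = 0.2304

0.2304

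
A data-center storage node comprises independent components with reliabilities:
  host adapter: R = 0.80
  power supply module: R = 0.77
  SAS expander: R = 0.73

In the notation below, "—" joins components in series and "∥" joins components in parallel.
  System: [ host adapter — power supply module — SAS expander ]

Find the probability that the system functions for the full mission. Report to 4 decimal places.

0.4497

Series (host adapter, power supply module, and SAS expander): 0.800000 × 0.770000 × 0.730000 = 0.4497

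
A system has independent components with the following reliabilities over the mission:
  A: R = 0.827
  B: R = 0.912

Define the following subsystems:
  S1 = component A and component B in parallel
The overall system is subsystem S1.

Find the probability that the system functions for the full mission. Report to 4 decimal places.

0.9848

Parallel (A and B): 1 − (1 − 0.827000)(1 − 0.912000) = 0.9848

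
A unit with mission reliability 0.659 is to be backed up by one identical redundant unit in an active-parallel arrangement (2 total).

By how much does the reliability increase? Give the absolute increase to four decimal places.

R_before = 0.659
R_after = 1 − (1 − 0.659)^2 = 0.8837
ΔR = 0.8837 − 0.659 = 0.2247

0.2247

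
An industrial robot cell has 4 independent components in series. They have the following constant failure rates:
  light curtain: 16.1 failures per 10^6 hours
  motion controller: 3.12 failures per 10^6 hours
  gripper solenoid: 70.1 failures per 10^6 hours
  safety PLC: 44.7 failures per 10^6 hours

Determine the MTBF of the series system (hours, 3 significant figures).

7460

Series of exponential components: λ_sys = Σ λ_i
λ_sys = 0.0000161 + 0.00000312 + 0.0000701 + 0.0000447 = 1.3402e-04 /h
MTBF = 1 / λ_sys = 7460 h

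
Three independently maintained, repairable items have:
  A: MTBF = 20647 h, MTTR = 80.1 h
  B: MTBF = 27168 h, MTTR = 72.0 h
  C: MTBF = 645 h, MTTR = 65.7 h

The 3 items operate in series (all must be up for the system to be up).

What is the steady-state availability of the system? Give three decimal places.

A(A) = MTBF/(MTBF+MTTR) = 20647/(20647+80.1) = 0.996135
A(B) = MTBF/(MTBF+MTTR) = 27168/(27168+72.0) = 0.997357
A(C) = MTBF/(MTBF+MTTR) = 645/(645+65.7) = 0.907556
Series availability: 0.996135 × 0.997357 × 0.907556 = 0.902

0.902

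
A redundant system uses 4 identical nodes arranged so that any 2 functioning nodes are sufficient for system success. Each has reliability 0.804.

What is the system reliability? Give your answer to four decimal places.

0.9743

R = Σ_{i=2}^{4} C(4,i) p^i (1−p)^{4−i} with p = 0.804
C(4,2)·0.804^2·0.196^2 = 0.148996
C(4,3)·0.804^3·0.196^1 = 0.407459
C(4,4)·0.804^4·0.196^0 = 0.417854
Sum = 0.9743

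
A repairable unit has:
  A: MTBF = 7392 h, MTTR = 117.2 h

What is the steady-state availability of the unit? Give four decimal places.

0.9844

A(A) = MTBF/(MTBF+MTTR) = 7392/(7392+117.2) = 0.9844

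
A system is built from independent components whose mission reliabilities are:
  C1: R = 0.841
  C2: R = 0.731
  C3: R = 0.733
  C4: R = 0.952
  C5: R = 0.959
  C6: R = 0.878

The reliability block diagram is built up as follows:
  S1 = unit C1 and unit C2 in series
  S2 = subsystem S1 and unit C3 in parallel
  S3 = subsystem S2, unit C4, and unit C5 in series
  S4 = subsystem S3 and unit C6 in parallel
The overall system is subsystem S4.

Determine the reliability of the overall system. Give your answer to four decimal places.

0.9779

Series (C1 and C2): 0.841000 × 0.731000 = 0.614771
Parallel ([0.614771] and C3): 1 − (1 − 0.614771)(1 − 0.733000) = 0.897144
Series ([0.897144], C4, and C5): 0.897144 × 0.952000 × 0.959000 = 0.819064
Parallel ([0.819064] and C6): 1 − (1 − 0.819064)(1 − 0.878000) = 0.9779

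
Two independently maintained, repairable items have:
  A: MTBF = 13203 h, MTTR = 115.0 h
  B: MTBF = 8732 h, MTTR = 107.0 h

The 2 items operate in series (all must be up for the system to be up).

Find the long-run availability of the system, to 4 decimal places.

0.9794

A(A) = MTBF/(MTBF+MTTR) = 13203/(13203+115.0) = 0.991365
A(B) = MTBF/(MTBF+MTTR) = 8732/(8732+107.0) = 0.987895
Series availability: 0.991365 × 0.987895 = 0.9794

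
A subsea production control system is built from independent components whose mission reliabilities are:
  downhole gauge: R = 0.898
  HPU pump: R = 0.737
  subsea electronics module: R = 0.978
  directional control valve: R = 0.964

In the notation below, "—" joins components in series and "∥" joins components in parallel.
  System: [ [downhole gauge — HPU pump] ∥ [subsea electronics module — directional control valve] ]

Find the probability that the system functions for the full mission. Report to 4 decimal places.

Series (downhole gauge and HPU pump): 0.898000 × 0.737000 = 0.661826
Series (subsea electronics module and directional control valve): 0.978000 × 0.964000 = 0.942792
Parallel ([0.661826] and [0.942792]): 1 − (1 − 0.661826)(1 − 0.942792) = 0.9807

0.9807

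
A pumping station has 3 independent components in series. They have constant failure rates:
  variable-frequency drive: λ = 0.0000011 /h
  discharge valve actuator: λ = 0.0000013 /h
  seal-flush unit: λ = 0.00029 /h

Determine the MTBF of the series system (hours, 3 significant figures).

Series of exponential components: λ_sys = Σ λ_i
λ_sys = 0.0000011 + 0.0000013 + 0.00029 = 2.9240e-04 /h
MTBF = 1 / λ_sys = 3420 h

3420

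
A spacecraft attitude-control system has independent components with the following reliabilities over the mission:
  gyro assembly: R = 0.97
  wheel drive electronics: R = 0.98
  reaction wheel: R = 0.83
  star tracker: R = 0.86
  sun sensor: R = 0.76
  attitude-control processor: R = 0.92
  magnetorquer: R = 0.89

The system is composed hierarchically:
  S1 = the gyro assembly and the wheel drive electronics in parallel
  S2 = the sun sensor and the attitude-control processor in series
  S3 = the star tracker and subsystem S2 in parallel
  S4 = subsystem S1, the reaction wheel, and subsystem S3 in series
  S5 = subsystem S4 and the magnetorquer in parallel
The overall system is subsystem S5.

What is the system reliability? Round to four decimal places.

Parallel (gyro assembly and wheel drive electronics): 1 − (1 − 0.970000)(1 − 0.980000) = 0.999400
Series (sun sensor and attitude-control processor): 0.760000 × 0.920000 = 0.699200
Parallel (star tracker and [0.699200]): 1 − (1 − 0.860000)(1 − 0.699200) = 0.957888
Series ([0.999400], reaction wheel, and [0.957888]): 0.999400 × 0.830000 × 0.957888 = 0.794570
Parallel ([0.794570] and magnetorquer): 1 − (1 − 0.794570)(1 − 0.890000) = 0.9774

0.9774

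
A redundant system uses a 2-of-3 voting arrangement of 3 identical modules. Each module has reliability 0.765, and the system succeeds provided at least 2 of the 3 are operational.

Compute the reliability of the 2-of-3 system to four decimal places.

R = Σ_{i=2}^{3} C(3,i) p^i (1−p)^{3−i} with p = 0.765
C(3,2)·0.765^2·0.235^1 = 0.412584
C(3,3)·0.765^3·0.235^0 = 0.447697
Sum = 0.8603

0.8603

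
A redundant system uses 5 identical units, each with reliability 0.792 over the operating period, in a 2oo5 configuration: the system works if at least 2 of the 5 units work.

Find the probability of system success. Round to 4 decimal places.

0.9922

R = Σ_{i=2}^{5} C(5,i) p^i (1−p)^{5−i} with p = 0.792
C(5,2)·0.792^2·0.208^3 = 0.056447
C(5,3)·0.792^3·0.208^2 = 0.214933
C(5,4)·0.792^4·0.208^1 = 0.409199
C(5,5)·0.792^5·0.208^0 = 0.311620
Sum = 0.9922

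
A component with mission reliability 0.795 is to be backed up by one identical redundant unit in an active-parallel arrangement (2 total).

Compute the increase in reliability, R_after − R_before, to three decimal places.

0.163

R_before = 0.795
R_after = 1 − (1 − 0.795)^2 = 0.958
ΔR = 0.958 − 0.795 = 0.163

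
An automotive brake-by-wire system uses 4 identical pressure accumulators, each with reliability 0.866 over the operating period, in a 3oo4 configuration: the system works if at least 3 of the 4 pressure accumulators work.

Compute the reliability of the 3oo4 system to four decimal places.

0.9105

R = Σ_{i=3}^{4} C(4,i) p^i (1−p)^{4−i} with p = 0.866
C(4,3)·0.866^3·0.134^1 = 0.348112
C(4,4)·0.866^4·0.134^0 = 0.562434
Sum = 0.9105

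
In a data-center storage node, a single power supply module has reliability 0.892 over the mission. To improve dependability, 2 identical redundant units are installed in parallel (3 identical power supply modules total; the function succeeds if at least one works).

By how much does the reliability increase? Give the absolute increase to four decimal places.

0.1067

R_before = 0.892
R_after = 1 − (1 − 0.892)^3 = 0.9987
ΔR = 0.9987 − 0.892 = 0.1067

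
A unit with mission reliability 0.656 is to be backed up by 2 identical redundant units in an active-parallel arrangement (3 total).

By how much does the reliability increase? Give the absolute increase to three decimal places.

0.303

R_before = 0.656
R_after = 1 − (1 − 0.656)^3 = 0.959
ΔR = 0.959 − 0.656 = 0.303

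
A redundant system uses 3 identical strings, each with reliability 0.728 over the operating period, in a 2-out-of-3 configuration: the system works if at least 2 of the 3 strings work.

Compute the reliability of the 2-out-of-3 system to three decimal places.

0.818

R = Σ_{i=2}^{3} C(3,i) p^i (1−p)^{3−i} with p = 0.728
C(3,2)·0.728^2·0.272^1 = 0.43247
C(3,3)·0.728^3·0.272^0 = 0.38583
Sum = 0.818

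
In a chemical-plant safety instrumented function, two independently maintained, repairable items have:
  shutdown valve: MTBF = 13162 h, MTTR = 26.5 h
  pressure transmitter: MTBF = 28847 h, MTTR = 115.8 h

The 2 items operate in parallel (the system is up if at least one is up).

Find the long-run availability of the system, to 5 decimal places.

0.99999

A(shutdown valve) = MTBF/(MTBF+MTTR) = 13162/(13162+26.5) = 0.997991
A(pressure transmitter) = MTBF/(MTBF+MTTR) = 28847/(28847+115.8) = 0.996002
Parallel availability: 1 − (1 − 0.997991)(1 − 0.996002) = 0.99999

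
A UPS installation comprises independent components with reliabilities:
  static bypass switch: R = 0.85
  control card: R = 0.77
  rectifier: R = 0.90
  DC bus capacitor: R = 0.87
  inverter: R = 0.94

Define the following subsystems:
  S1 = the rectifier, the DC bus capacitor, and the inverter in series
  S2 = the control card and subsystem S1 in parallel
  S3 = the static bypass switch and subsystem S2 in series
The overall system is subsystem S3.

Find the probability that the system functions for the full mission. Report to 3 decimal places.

Series (rectifier, DC bus capacitor, and inverter): 0.90000 × 0.87000 × 0.94000 = 0.73602
Parallel (control card and [0.73602]): 1 − (1 − 0.77000)(1 − 0.73602) = 0.93928
Series (static bypass switch and [0.93928]): 0.85000 × 0.93928 = 0.798

0.798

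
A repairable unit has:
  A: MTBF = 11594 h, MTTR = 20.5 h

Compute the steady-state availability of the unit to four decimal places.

A(A) = MTBF/(MTBF+MTTR) = 11594/(11594+20.5) = 0.9982

0.9982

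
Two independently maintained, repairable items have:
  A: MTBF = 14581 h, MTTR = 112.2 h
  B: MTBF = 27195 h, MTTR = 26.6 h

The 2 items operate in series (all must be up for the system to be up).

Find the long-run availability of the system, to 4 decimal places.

0.9914

A(A) = MTBF/(MTBF+MTTR) = 14581/(14581+112.2) = 0.992364
A(B) = MTBF/(MTBF+MTTR) = 27195/(27195+26.6) = 0.999023
Series availability: 0.992364 × 0.999023 = 0.9914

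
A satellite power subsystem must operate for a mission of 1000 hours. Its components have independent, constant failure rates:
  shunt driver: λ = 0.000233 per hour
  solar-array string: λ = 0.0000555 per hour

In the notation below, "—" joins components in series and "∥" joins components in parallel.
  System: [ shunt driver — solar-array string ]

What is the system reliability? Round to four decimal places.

R(shunt driver) = exp(−0.000233 × 1000) = 0.792154
R(solar-array string) = exp(−0.0000555 × 1000) = 0.946012
Series (shunt driver and solar-array string): 0.792154 × 0.946012 = 0.7494

0.7494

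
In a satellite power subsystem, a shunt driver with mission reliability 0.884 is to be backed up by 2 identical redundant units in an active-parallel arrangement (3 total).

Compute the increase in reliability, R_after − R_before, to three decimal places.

0.114

R_before = 0.884
R_after = 1 − (1 − 0.884)^3 = 0.998
ΔR = 0.998 − 0.884 = 0.114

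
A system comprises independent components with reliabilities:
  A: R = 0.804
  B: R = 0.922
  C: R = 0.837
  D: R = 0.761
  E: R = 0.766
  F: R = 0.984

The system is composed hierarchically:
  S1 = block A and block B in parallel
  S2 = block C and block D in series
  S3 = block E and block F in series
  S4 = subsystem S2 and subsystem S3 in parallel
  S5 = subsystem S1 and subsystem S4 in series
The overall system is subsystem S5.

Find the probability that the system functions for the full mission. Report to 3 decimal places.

0.897

Parallel (A and B): 1 − (1 − 0.80400)(1 − 0.92200) = 0.98471
Series (C and D): 0.83700 × 0.76100 = 0.63696
Series (E and F): 0.76600 × 0.98400 = 0.75374
Parallel ([0.63696] and [0.75374]): 1 − (1 − 0.63696)(1 − 0.75374) = 0.91060
Series ([0.98471] and [0.91060]): 0.98471 × 0.91060 = 0.897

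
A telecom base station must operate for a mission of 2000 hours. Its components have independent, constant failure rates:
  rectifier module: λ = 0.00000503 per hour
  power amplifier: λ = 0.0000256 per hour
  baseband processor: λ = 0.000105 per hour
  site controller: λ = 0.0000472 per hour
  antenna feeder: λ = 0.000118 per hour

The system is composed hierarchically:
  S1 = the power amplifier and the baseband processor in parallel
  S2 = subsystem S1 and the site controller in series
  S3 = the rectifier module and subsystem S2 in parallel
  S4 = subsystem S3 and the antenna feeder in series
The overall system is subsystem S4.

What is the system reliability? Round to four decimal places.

0.7890

R(rectifier module) = exp(−0.00000503 × 2000) = 0.989990
R(power amplifier) = exp(−0.0000256 × 2000) = 0.950089
R(baseband processor) = exp(−0.000105 × 2000) = 0.810584
R(site controller) = exp(−0.0000472 × 2000) = 0.909919
R(antenna feeder) = exp(−0.000118 × 2000) = 0.789781
Parallel (power amplifier and baseband processor): 1 − (1 − 0.950089)(1 − 0.810584) = 0.990546
Series ([0.990546] and site controller): 0.990546 × 0.909919 = 0.901317
Parallel (rectifier module and [0.901317]): 1 − (1 − 0.989990)(1 − 0.901317) = 0.999012
Series ([0.999012] and antenna feeder): 0.999012 × 0.789781 = 0.7890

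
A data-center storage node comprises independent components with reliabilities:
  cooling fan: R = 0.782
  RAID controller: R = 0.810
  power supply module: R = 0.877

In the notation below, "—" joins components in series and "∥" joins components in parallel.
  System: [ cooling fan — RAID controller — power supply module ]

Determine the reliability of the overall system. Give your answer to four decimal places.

0.5555

Series (cooling fan, RAID controller, and power supply module): 0.782000 × 0.810000 × 0.877000 = 0.5555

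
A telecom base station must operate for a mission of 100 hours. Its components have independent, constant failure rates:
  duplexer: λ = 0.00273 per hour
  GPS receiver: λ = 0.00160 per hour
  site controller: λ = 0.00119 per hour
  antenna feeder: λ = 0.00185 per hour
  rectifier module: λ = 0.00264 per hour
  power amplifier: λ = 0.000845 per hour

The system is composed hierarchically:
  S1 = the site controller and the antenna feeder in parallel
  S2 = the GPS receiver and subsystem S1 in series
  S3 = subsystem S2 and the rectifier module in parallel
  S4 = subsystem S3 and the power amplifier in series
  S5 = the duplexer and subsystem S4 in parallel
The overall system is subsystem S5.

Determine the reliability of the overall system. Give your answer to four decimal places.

R(duplexer) = exp(−0.00273 × 100) = 0.761093
R(GPS receiver) = exp(−0.00160 × 100) = 0.852144
R(site controller) = exp(−0.00119 × 100) = 0.887808
R(antenna feeder) = exp(−0.00185 × 100) = 0.831104
R(rectifier module) = exp(−0.00264 × 100) = 0.767974
R(power amplifier) = exp(−0.000845 × 100) = 0.918972
Parallel (site controller and antenna feeder): 1 − (1 − 0.887808)(1 − 0.831104) = 0.981051
Series (GPS receiver and [0.981051]): 0.852144 × 0.981051 = 0.835997
Parallel ([0.835997] and rectifier module): 1 − (1 − 0.835997)(1 − 0.767974) = 0.961947
Series ([0.961947] and power amplifier): 0.961947 × 0.918972 = 0.884002
Parallel (duplexer and [0.884002]): 1 − (1 − 0.761093)(1 − 0.884002) = 0.9723

0.9723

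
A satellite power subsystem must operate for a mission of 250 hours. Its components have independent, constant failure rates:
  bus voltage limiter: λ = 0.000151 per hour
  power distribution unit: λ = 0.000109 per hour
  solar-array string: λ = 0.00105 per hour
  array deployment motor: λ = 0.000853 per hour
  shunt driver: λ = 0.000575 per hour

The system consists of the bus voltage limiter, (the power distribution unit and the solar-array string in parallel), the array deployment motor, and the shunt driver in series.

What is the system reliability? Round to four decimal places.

R(bus voltage limiter) = exp(−0.000151 × 250) = 0.962954
R(power distribution unit) = exp(−0.000109 × 250) = 0.973118
R(solar-array string) = exp(−0.00105 × 250) = 0.769126
R(array deployment motor) = exp(−0.000853 × 250) = 0.807954
R(shunt driver) = exp(−0.000575 × 250) = 0.866104
Parallel (power distribution unit and solar-array string): 1 − (1 − 0.973118)(1 − 0.769126) = 0.993794
Series (bus voltage limiter, [0.993794], array deployment motor, and shunt driver): 0.962954 × 0.993794 × 0.807954 × 0.866104 = 0.6697

0.6697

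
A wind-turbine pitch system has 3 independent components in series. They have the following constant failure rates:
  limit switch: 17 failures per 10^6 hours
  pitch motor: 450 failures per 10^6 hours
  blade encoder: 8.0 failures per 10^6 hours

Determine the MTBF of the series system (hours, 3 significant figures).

Series of exponential components: λ_sys = Σ λ_i
λ_sys = 0.000017 + 0.00045 + 0.0000080 = 4.7500e-04 /h
MTBF = 1 / λ_sys = 2110 h

2110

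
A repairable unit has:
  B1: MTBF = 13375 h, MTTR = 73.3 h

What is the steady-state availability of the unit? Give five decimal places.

0.99455

A(B1) = MTBF/(MTBF+MTTR) = 13375/(13375+73.3) = 0.99455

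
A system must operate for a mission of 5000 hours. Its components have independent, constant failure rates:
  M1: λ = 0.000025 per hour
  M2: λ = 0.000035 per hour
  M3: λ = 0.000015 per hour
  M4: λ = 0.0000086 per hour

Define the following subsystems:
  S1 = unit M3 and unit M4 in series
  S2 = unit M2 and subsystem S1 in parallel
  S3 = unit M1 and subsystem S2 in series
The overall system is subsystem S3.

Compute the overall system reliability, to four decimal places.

0.8667

R(M1) = exp(−0.000025 × 5000) = 0.882497
R(M2) = exp(−0.000035 × 5000) = 0.839457
R(M3) = exp(−0.000015 × 5000) = 0.927743
R(M4) = exp(−0.0000086 × 5000) = 0.957911
Series (M3 and M4): 0.927743 × 0.957911 = 0.888695
Parallel (M2 and [0.888695]): 1 − (1 − 0.839457)(1 − 0.888695) = 0.982131
Series (M1 and [0.982131]): 0.882497 × 0.982131 = 0.8667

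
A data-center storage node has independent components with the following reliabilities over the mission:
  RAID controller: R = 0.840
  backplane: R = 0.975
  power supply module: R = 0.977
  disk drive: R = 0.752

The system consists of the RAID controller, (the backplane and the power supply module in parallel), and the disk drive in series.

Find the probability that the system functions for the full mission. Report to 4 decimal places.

0.6313

Parallel (backplane and power supply module): 1 − (1 − 0.975000)(1 − 0.977000) = 0.999425
Series (RAID controller, [0.999425], and disk drive): 0.840000 × 0.999425 × 0.752000 = 0.6313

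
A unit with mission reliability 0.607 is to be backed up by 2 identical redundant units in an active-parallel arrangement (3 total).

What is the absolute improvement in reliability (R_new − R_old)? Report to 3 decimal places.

0.332

R_before = 0.607
R_after = 1 − (1 − 0.607)^3 = 0.939
ΔR = 0.939 − 0.607 = 0.332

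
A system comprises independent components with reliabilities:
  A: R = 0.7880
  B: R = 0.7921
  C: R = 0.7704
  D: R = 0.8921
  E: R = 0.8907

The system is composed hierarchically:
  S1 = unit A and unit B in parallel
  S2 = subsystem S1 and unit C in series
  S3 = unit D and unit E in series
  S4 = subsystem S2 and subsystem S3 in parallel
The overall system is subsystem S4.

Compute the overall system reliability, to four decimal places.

Parallel (A and B): 1 − (1 − 0.788000)(1 − 0.792100) = 0.955925
Series ([0.955925] and C): 0.955925 × 0.770400 = 0.736445
Series (D and E): 0.892100 × 0.890700 = 0.794593
Parallel ([0.736445] and [0.794593]): 1 − (1 − 0.736445)(1 − 0.794593) = 0.9459

0.9459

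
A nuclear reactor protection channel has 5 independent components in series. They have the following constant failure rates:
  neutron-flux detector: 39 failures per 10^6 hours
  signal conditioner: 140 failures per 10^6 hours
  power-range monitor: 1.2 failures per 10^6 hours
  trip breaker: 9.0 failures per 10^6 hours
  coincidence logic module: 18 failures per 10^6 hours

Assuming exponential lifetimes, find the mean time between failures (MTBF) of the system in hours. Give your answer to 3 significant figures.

Series of exponential components: λ_sys = Σ λ_i
λ_sys = 0.000039 + 0.00014 + 0.0000012 + 0.0000090 + 0.000018 = 2.0720e-04 /h
MTBF = 1 / λ_sys = 4830 h

4830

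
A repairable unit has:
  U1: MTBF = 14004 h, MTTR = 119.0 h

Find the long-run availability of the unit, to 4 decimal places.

A(U1) = MTBF/(MTBF+MTTR) = 14004/(14004+119.0) = 0.9916

0.9916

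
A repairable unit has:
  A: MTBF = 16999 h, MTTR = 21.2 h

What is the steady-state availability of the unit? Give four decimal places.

0.9988

A(A) = MTBF/(MTBF+MTTR) = 16999/(16999+21.2) = 0.9988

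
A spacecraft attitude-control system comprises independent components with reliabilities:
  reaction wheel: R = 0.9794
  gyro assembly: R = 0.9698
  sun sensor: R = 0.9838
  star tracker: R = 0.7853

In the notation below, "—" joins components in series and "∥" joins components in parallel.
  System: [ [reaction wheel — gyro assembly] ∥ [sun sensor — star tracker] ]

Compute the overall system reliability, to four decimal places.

Series (reaction wheel and gyro assembly): 0.979400 × 0.969800 = 0.949822
Series (sun sensor and star tracker): 0.983800 × 0.785300 = 0.772578
Parallel ([0.949822] and [0.772578]): 1 − (1 − 0.949822)(1 − 0.772578) = 0.9886

0.9886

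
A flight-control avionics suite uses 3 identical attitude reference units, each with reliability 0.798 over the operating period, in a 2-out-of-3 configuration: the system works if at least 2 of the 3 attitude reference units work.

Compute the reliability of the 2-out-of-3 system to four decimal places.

0.8941

R = Σ_{i=2}^{3} C(3,i) p^i (1−p)^{3−i} with p = 0.798
C(3,2)·0.798^2·0.202^1 = 0.385903
C(3,3)·0.798^3·0.202^0 = 0.508170
Sum = 0.8941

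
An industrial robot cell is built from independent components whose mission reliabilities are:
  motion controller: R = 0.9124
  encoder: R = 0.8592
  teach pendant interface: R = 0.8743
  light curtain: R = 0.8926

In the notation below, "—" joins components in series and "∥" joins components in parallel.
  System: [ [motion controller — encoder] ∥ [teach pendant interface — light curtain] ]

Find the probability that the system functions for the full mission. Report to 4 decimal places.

Series (motion controller and encoder): 0.912400 × 0.859200 = 0.783934
Series (teach pendant interface and light curtain): 0.874300 × 0.892600 = 0.780400
Parallel ([0.783934] and [0.780400]): 1 − (1 − 0.783934)(1 − 0.780400) = 0.9526

0.9526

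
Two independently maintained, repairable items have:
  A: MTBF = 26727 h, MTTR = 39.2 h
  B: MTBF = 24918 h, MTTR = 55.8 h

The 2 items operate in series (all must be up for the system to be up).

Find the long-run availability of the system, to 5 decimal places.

A(A) = MTBF/(MTBF+MTTR) = 26727/(26727+39.2) = 0.998535
A(B) = MTBF/(MTBF+MTTR) = 24918/(24918+55.8) = 0.997766
Series availability: 0.998535 × 0.997766 = 0.99630

0.99630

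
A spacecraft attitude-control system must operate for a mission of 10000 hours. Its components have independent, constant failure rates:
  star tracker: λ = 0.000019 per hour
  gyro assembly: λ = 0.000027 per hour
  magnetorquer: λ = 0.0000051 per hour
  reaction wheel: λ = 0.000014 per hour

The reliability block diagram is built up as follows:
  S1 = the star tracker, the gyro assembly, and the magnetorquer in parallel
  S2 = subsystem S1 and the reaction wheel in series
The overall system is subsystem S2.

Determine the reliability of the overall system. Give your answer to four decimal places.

0.8676

R(star tracker) = exp(−0.000019 × 10000) = 0.826959
R(gyro assembly) = exp(−0.000027 × 10000) = 0.763379
R(magnetorquer) = exp(−0.0000051 × 10000) = 0.950279
R(reaction wheel) = exp(−0.000014 × 10000) = 0.869358
Parallel (star tracker, gyro assembly, and magnetorquer): 1 − (1 − 0.826959)(1 − 0.763379)(1 − 0.950279) = 0.997964
Series ([0.997964] and reaction wheel): 0.997964 × 0.869358 = 0.8676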